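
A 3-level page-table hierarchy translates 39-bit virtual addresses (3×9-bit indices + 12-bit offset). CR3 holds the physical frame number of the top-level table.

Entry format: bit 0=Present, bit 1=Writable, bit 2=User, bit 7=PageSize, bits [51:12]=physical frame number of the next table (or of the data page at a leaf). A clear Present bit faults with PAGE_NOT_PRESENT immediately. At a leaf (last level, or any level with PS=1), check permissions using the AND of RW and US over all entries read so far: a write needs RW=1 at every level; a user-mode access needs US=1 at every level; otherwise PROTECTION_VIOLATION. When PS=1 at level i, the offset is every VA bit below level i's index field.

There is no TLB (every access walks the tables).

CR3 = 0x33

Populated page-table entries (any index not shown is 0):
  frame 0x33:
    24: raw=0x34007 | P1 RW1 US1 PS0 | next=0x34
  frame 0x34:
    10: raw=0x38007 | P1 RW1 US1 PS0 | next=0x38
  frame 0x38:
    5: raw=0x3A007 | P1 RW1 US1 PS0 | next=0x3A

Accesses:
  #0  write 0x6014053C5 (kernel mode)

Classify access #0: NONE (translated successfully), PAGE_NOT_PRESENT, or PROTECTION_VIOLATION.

Trace:
#0 VA=0x6014053C5 (w,kernel):
  [0] read 0x33 idx=24: raw=0x34007 flags P=1 W=1 U=1 S=0
  [1] read 0x34 idx=10: raw=0x38007 flags P=1 W=1 U=1 S=0
  [2] read 0x38 idx=5: raw=0x3A007 flags P=1 W=1 U=1 S=0
  ✓ 0x3A3C5  — 3 lookups

Access #0 fault: NONE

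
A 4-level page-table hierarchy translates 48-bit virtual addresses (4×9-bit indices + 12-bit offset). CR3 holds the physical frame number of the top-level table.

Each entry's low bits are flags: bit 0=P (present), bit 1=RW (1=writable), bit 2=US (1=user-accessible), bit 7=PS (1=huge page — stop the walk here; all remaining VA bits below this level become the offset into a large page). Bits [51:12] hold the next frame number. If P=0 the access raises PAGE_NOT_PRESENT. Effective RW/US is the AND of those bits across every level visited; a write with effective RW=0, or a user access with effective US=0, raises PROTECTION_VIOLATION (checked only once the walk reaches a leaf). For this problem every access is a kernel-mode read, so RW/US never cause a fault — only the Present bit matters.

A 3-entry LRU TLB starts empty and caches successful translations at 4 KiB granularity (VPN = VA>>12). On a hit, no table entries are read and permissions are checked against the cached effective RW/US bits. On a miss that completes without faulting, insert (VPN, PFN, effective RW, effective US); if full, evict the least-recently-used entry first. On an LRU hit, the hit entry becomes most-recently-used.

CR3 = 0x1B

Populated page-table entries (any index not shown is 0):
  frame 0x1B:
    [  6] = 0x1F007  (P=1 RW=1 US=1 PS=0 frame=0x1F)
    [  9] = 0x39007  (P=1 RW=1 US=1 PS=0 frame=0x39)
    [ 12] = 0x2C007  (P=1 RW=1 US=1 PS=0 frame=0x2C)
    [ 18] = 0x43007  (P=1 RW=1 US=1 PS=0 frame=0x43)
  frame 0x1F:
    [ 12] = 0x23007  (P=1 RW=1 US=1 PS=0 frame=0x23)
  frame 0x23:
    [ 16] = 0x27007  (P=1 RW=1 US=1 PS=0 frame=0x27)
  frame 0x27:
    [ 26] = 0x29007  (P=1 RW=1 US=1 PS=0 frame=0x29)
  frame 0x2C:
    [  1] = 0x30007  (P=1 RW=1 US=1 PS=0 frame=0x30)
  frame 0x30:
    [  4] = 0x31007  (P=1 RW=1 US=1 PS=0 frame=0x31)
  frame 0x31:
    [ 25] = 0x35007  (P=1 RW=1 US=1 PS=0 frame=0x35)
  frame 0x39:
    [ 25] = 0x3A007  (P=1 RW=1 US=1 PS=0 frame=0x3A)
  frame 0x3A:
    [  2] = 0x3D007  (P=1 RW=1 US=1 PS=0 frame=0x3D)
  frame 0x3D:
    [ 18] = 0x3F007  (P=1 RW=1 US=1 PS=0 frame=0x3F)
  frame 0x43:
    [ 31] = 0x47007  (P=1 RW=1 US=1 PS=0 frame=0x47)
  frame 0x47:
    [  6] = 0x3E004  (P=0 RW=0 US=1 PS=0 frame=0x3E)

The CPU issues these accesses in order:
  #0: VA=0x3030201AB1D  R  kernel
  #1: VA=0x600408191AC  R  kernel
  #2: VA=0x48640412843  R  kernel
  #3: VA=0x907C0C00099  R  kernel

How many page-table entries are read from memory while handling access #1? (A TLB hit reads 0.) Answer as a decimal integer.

Per-access translation:
#0 VA=0x3030201AB1D (r,kernel):
  L0 @0x1B[6] → 0x1F007  P=1,RW=1,US=1,PS=0
  L1 @0x1F[12] → 0x23007  P=1,RW=1,US=1,PS=0
  L2 @0x23[16] → 0x27007  P=1,RW=1,US=1,PS=0
  L3 @0x27[26] → 0x29007  P=1,RW=1,US=1,PS=0
  ✓ 0x29B1D  — 4 lookups
#1 VA=0x600408191AC (r,kernel):
  L0 @0x1B[12] → 0x2C007  P=1,RW=1,US=1,PS=0
  L1 @0x2C[1] → 0x30007  P=1,RW=1,US=1,PS=0
  L2 @0x30[4] → 0x31007  P=1,RW=1,US=1,PS=0
  L3 @0x31[25] → 0x35007  P=1,RW=1,US=1,PS=0
  ✓ 0x351AC  — 4 lookups
#2 VA=0x48640412843 (r,kernel):
  L0 @0x1B[9] → 0x39007  P=1,RW=1,US=1,PS=0
  L1 @0x39[25] → 0x3A007  P=1,RW=1,US=1,PS=0
  L2 @0x3A[2] → 0x3D007  P=1,RW=1,US=1,PS=0
  L3 @0x3D[18] → 0x3F007  P=1,RW=1,US=1,PS=0
  ✓ 0x3F843  — 4 lookups
#3 VA=0x907C0C00099 (r,kernel):
  L0 @0x1B[18] → 0x43007  P=1,RW=1,US=1,PS=0
  L1 @0x43[31] → 0x47007  P=1,RW=1,US=1,PS=0
  L2 @0x47[6] → 0x3E004  P=0,RW=0,US=1,PS=0
  ⇒ fault: PAGE_NOT_PRESENT  — 3 lookups

Entries read for #1: 4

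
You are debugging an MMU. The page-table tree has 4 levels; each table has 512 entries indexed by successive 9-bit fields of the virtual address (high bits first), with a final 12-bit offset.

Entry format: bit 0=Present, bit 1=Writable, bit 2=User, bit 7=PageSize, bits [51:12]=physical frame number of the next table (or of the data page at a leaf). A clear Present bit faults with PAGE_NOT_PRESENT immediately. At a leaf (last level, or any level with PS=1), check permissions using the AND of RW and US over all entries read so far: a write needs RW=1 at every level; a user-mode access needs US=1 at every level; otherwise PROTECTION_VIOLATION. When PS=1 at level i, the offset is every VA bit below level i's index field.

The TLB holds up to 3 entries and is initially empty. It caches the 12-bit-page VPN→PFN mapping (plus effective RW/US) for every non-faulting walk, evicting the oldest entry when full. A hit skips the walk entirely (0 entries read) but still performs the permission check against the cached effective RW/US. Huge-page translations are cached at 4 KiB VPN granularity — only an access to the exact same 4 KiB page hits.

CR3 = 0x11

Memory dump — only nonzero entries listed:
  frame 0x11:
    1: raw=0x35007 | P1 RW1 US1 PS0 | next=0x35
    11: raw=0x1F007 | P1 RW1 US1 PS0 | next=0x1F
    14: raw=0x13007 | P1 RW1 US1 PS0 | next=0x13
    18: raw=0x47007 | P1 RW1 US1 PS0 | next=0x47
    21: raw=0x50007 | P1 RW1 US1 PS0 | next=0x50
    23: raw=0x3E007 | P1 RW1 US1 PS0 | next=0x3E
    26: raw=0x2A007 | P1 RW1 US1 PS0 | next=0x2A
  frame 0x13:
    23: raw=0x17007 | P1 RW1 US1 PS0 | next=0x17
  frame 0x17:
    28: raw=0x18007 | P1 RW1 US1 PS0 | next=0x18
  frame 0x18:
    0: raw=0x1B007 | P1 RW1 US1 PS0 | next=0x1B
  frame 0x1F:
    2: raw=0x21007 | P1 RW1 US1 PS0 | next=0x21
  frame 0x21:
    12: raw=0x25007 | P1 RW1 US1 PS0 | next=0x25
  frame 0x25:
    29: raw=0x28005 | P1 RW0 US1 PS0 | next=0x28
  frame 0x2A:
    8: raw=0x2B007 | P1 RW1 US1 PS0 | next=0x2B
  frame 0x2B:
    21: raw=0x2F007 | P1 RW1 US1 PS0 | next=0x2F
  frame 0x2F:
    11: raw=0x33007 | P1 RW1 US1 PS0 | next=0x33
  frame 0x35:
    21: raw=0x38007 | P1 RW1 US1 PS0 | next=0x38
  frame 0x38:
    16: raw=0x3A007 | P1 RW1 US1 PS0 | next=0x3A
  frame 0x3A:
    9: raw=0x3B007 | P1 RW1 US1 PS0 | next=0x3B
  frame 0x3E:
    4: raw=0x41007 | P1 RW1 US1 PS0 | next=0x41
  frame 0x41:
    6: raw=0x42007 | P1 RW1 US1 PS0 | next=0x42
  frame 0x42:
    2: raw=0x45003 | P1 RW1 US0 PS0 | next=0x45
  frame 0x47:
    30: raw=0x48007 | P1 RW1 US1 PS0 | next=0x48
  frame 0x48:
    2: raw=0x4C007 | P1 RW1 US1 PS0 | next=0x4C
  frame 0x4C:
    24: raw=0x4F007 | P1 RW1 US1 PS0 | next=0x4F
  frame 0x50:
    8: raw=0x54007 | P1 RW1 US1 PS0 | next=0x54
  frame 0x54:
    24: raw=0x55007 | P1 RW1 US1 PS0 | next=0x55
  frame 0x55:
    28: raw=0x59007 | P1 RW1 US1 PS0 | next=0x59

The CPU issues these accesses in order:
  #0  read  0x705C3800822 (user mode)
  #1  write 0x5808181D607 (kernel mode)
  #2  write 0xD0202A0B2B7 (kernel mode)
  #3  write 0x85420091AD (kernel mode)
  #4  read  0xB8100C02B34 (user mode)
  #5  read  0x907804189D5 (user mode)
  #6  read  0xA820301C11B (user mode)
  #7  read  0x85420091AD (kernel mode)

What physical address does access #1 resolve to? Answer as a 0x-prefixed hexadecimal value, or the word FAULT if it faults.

Per-access translation:
#0 VA=0x705C3800822 (r,user):
  lvl0: tbl 0x11, slot 14 ⇒ 0x13007 (P1/RW1/US1/PS0)
  lvl1: tbl 0x13, slot 23 ⇒ 0x17007 (P1/RW1/US1/PS0)
  lvl2: tbl 0x17, slot 28 ⇒ 0x18007 (P1/RW1/US1/PS0)
  lvl3: tbl 0x18, slot 0 ⇒ 0x1B007 (P1/RW1/US1/PS0)
  ⇒ phys 0x1B822  [4 reads]
#1 VA=0x5808181D607 (w,kernel):
  lvl0: tbl 0x11, slot 11 ⇒ 0x1F007 (P1/RW1/US1/PS0)
  lvl1: tbl 0x1F, slot 2 ⇒ 0x21007 (P1/RW1/US1/PS0)
  lvl2: tbl 0x21, slot 12 ⇒ 0x25007 (P1/RW1/US1/PS0)
  lvl3: tbl 0x25, slot 29 ⇒ 0x28005 (P1/RW0/US1/PS0)
  → PROTECTION_VIOLATION  (4 entries read)
#2 VA=0xD0202A0B2B7 (w,kernel):
  lvl0: tbl 0x11, slot 26 ⇒ 0x2A007 (P1/RW1/US1/PS0)
  lvl1: tbl 0x2A, slot 8 ⇒ 0x2B007 (P1/RW1/US1/PS0)
  lvl2: tbl 0x2B, slot 21 ⇒ 0x2F007 (P1/RW1/US1/PS0)
  lvl3: tbl 0x2F, slot 11 ⇒ 0x33007 (P1/RW1/US1/PS0)
  ⇒ phys 0x332B7  [4 reads]
#3 VA=0x85420091AD (w,kernel):
  lvl0: tbl 0x11, slot 1 ⇒ 0x35007 (P1/RW1/US1/PS0)
  lvl1: tbl 0x35, slot 21 ⇒ 0x38007 (P1/RW1/US1/PS0)
  lvl2: tbl 0x38, slot 16 ⇒ 0x3A007 (P1/RW1/US1/PS0)
  lvl3: tbl 0x3A, slot 9 ⇒ 0x3B007 (P1/RW1/US1/PS0)
  ⇒ phys 0x3B1AD  [4 reads]
#4 VA=0xB8100C02B34 (r,user):
  lvl0: tbl 0x11, slot 23 ⇒ 0x3E007 (P1/RW1/US1/PS0)
  lvl1: tbl 0x3E, slot 4 ⇒ 0x41007 (P1/RW1/US1/PS0)
  lvl2: tbl 0x41, slot 6 ⇒ 0x42007 (P1/RW1/US1/PS0)
  lvl3: tbl 0x42, slot 2 ⇒ 0x45003 (P1/RW1/US0/PS0)
  → PROTECTION_VIOLATION  (4 entries read)
#5 VA=0x907804189D5 (r,user):
  lvl0: tbl 0x11, slot 18 ⇒ 0x47007 (P1/RW1/US1/PS0)
  lvl1: tbl 0x47, slot 30 ⇒ 0x48007 (P1/RW1/US1/PS0)
  lvl2: tbl 0x48, slot 2 ⇒ 0x4C007 (P1/RW1/US1/PS0)
  lvl3: tbl 0x4C, slot 24 ⇒ 0x4F007 (P1/RW1/US1/PS0)
  ⇒ phys 0x4F9D5  [4 reads]
#6 VA=0xA820301C11B (r,user):
  lvl0: tbl 0x11, slot 21 ⇒ 0x50007 (P1/RW1/US1/PS0)
  lvl1: tbl 0x50, slot 8 ⇒ 0x54007 (P1/RW1/US1/PS0)
  lvl2: tbl 0x54, slot 24 ⇒ 0x55007 (P1/RW1/US1/PS0)
  lvl3: tbl 0x55, slot 28 ⇒ 0x59007 (P1/RW1/US1/PS0)
  ⇒ phys 0x5911B  [4 reads]
#7 VA=0x85420091AD (r,kernel):
  TLB hit vpn=0x8542009 → PA=0x3B1AD

Access #1 PA: FAULT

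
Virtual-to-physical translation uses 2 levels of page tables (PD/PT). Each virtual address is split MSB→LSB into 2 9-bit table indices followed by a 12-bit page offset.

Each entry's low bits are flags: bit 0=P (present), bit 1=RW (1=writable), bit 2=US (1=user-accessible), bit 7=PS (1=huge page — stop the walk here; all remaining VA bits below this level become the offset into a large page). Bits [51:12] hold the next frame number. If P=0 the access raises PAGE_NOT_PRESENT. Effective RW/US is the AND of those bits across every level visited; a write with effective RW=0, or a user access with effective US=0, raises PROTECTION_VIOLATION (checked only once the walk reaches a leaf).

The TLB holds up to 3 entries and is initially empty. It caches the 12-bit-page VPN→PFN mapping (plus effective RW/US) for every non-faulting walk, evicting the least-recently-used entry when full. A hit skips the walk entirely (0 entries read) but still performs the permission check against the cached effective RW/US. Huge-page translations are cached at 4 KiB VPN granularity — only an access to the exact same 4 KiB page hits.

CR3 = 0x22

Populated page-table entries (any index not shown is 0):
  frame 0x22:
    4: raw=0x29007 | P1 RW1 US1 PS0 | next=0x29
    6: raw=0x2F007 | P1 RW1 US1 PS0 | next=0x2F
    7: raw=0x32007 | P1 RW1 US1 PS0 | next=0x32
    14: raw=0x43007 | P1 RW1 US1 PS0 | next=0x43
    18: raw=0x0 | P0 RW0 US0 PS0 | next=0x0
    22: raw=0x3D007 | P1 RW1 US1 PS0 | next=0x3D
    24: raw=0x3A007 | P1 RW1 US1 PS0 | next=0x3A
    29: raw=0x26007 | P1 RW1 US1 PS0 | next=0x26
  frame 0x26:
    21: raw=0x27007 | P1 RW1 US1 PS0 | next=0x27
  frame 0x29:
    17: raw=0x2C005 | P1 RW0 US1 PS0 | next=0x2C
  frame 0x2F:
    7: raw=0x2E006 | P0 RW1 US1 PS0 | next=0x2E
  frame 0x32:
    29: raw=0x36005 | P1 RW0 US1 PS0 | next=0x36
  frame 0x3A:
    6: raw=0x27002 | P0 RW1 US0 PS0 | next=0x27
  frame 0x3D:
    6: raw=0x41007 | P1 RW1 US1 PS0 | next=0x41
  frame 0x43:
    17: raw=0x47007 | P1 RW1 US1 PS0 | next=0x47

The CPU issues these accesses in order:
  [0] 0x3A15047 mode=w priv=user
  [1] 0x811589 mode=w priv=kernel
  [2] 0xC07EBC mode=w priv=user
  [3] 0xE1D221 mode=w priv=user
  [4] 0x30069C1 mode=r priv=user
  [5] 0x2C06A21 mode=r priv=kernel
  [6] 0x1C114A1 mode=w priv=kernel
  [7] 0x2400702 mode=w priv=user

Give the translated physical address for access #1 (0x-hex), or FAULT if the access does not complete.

Walk each access:
#0 VA=0x3A15047 (w,user):
  [0] read 0x22 idx=29: raw=0x26007 flags P=1 W=1 U=1 S=0
  [1] read 0x26 idx=21: raw=0x27007 flags P=1 W=1 U=1 S=0
  ⇒ phys 0x27047  [2 reads]
#1 VA=0x811589 (w,kernel):
  [0] read 0x22 idx=4: raw=0x29007 flags P=1 W=1 U=1 S=0
  [1] read 0x29 idx=17: raw=0x2C005 flags P=1 W=0 U=1 S=0
  ⇒ fault: PROTECTION_VIOLATION  — 2 lookups
#2 VA=0xC07EBC (w,user):
  [0] read 0x22 idx=6: raw=0x2F007 flags P=1 W=1 U=1 S=0
  [1] read 0x2F idx=7: raw=0x2E006 flags P=0 W=1 U=1 S=0
  ⇒ fault: PAGE_NOT_PRESENT  — 2 lookups
#3 VA=0xE1D221 (w,user):
  [0] read 0x22 idx=7: raw=0x32007 flags P=1 W=1 U=1 S=0
  [1] read 0x32 idx=29: raw=0x36005 flags P=1 W=0 U=1 S=0
  ⇒ fault: PROTECTION_VIOLATION  — 2 lookups
#4 VA=0x30069C1 (r,user):
  [0] read 0x22 idx=24: raw=0x3A007 flags P=1 W=1 U=1 S=0
  [1] read 0x3A idx=6: raw=0x27002 flags P=0 W=1 U=0 S=0
  ⇒ fault: PAGE_NOT_PRESENT  — 2 lookups
#5 VA=0x2C06A21 (r,kernel):
  [0] read 0x22 idx=22: raw=0x3D007 flags P=1 W=1 U=1 S=0
  [1] read 0x3D idx=6: raw=0x41007 flags P=1 W=1 U=1 S=0
  ⇒ phys 0x41A21  [2 reads]
#6 VA=0x1C114A1 (w,kernel):
  [0] read 0x22 idx=14: raw=0x43007 flags P=1 W=1 U=1 S=0
  [1] read 0x43 idx=17: raw=0x47007 flags P=1 W=1 U=1 S=0
  ⇒ phys 0x474A1  [2 reads]
#7 VA=0x2400702 (w,user):
  [0] read 0x22 idx=18: raw=0x0 flags P=0 W=0 U=0 S=0
  ⇒ fault: PAGE_NOT_PRESENT  — 1 lookups

Access #1 PA: FAULT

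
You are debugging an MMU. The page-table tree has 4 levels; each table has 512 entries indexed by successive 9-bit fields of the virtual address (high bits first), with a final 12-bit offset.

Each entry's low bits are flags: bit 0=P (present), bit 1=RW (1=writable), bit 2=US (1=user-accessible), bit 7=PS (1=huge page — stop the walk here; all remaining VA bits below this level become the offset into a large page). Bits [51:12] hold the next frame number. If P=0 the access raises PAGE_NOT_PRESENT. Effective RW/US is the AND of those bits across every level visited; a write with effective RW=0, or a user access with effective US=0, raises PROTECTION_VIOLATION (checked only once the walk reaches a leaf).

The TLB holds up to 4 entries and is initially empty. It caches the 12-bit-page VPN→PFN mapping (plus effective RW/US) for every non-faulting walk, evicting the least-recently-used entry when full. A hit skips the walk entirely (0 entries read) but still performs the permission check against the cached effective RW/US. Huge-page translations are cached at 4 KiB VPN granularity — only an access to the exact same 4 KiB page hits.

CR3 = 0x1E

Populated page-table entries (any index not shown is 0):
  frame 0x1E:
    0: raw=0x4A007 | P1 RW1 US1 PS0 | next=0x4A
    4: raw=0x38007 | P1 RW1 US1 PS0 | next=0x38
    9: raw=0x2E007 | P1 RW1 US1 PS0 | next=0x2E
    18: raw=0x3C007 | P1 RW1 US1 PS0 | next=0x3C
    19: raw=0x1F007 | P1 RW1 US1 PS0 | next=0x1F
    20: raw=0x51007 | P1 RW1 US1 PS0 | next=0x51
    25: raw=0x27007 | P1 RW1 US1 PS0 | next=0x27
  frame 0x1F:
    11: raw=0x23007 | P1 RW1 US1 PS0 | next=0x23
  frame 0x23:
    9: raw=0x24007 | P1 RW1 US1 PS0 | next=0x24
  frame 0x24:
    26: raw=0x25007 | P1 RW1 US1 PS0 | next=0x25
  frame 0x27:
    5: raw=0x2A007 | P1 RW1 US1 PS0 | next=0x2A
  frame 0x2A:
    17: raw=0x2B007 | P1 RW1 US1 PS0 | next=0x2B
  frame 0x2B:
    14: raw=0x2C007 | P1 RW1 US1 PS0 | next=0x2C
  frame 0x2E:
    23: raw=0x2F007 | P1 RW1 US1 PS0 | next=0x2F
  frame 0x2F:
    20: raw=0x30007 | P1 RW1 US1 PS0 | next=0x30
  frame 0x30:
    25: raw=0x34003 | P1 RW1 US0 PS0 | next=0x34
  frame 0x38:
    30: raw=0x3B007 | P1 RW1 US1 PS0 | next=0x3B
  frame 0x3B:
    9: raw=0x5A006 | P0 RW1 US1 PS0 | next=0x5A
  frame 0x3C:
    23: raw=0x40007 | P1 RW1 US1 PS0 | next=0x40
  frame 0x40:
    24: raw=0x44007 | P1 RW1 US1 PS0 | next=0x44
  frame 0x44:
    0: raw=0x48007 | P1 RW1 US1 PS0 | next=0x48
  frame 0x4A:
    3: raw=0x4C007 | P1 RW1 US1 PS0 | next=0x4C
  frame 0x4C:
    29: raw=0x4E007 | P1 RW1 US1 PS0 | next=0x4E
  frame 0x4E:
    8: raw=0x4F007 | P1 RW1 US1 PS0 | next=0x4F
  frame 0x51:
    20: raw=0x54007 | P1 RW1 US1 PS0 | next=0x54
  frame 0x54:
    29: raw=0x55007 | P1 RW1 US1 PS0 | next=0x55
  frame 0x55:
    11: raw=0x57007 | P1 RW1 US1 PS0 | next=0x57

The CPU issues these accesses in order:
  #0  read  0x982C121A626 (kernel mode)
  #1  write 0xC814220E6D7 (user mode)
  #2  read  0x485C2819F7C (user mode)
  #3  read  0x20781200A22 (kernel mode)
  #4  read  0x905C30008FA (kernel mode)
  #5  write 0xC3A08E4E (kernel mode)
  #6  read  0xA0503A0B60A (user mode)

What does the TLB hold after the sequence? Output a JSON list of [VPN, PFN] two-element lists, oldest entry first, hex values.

Trace:
#0 VA=0x982C121A626 (r,kernel):
  L0 @0x1E[19] → 0x1F007  P=1,RW=1,US=1,PS=0
  L1 @0x1F[11] → 0x23007  P=1,RW=1,US=1,PS=0
  L2 @0x23[9] → 0x24007  P=1,RW=1,US=1,PS=0
  L3 @0x24[26] → 0x25007  P=1,RW=1,US=1,PS=0
  ⇒ phys 0x25626  [4 reads]
#1 VA=0xC814220E6D7 (w,user):
  L0 @0x1E[25] → 0x27007  P=1,RW=1,US=1,PS=0
  L1 @0x27[5] → 0x2A007  P=1,RW=1,US=1,PS=0
  L2 @0x2A[17] → 0x2B007  P=1,RW=1,US=1,PS=0
  L3 @0x2B[14] → 0x2C007  P=1,RW=1,US=1,PS=0
  ⇒ phys 0x2C6D7  [4 reads]
#2 VA=0x485C2819F7C (r,user):
  L0 @0x1E[9] → 0x2E007  P=1,RW=1,US=1,PS=0
  L1 @0x2E[23] → 0x2F007  P=1,RW=1,US=1,PS=0
  L2 @0x2F[20] → 0x30007  P=1,RW=1,US=1,PS=0
  L3 @0x30[25] → 0x34003  P=1,RW=1,US=0,PS=0
  → PROTECTION_VIOLATION  (4 entries read)
#3 VA=0x20781200A22 (r,kernel):
  L0 @0x1E[4] → 0x38007  P=1,RW=1,US=1,PS=0
  L1 @0x38[30] → 0x3B007  P=1,RW=1,US=1,PS=0
  L2 @0x3B[9] → 0x5A006  P=0,RW=1,US=1,PS=0
  → PAGE_NOT_PRESENT  (3 entries read)
#4 VA=0x905C30008FA (r,kernel):
  L0 @0x1E[18] → 0x3C007  P=1,RW=1,US=1,PS=0
  L1 @0x3C[23] → 0x40007  P=1,RW=1,US=1,PS=0
  L2 @0x40[24] → 0x44007  P=1,RW=1,US=1,PS=0
  L3 @0x44[0] → 0x48007  P=1,RW=1,US=1,PS=0
  ⇒ phys 0x488FA  [4 reads]
#5 VA=0xC3A08E4E (w,kernel):
  L0 @0x1E[0] → 0x4A007  P=1,RW=1,US=1,PS=0
  L1 @0x4A[3] → 0x4C007  P=1,RW=1,US=1,PS=0
  L2 @0x4C[29] → 0x4E007  P=1,RW=1,US=1,PS=0
  L3 @0x4E[8] → 0x4F007  P=1,RW=1,US=1,PS=0
  ⇒ phys 0x4FE4E  [4 reads]
#6 VA=0xA0503A0B60A (r,user):
  L0 @0x1E[20] → 0x51007  P=1,RW=1,US=1,PS=0
  L1 @0x51[20] → 0x54007  P=1,RW=1,US=1,PS=0
  L2 @0x54[29] → 0x55007  P=1,RW=1,US=1,PS=0
  L3 @0x55[11] → 0x57007  P=1,RW=1,US=1,PS=0
  ⇒ phys 0x5760A  [4 reads]

TLB: [["0xC814220E", "0x2C"], ["0x905C3000", "0x48"], ["0xC3A08", "0x4F"], ["0xA0503A0B", "0x57"]]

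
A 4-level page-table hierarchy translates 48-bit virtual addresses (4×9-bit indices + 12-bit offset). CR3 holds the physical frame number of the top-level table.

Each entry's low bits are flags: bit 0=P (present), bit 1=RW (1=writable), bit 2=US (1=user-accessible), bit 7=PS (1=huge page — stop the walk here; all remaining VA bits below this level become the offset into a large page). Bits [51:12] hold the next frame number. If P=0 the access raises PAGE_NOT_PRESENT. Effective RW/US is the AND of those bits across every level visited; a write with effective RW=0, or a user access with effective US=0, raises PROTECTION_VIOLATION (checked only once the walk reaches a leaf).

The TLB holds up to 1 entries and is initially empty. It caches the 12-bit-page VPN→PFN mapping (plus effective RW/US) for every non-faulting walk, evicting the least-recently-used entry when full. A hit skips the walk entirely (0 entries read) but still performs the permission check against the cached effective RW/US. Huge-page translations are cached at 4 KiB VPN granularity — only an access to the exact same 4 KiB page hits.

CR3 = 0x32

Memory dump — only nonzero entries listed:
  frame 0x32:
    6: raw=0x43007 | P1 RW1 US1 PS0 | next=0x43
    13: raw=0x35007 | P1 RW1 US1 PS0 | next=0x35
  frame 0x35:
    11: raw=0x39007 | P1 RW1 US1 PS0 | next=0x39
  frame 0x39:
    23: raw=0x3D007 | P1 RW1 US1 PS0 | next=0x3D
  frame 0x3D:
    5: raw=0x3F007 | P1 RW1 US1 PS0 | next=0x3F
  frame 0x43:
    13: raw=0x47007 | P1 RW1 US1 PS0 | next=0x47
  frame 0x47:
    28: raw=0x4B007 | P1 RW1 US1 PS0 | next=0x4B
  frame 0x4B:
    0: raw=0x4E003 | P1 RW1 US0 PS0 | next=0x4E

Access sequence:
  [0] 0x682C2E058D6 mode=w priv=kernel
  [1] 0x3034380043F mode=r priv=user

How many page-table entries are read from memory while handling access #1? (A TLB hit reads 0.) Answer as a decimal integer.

Trace:
#0 VA=0x682C2E058D6 (w,kernel):
  L0 @0x32[13] → 0x35007  P=1,RW=1,US=1,PS=0
  L1 @0x35[11] → 0x39007  P=1,RW=1,US=1,PS=0
  L2 @0x39[23] → 0x3D007  P=1,RW=1,US=1,PS=0
  L3 @0x3D[5] → 0x3F007  P=1,RW=1,US=1,PS=0
  ⇒ phys 0x3F8D6  [4 reads]
#1 VA=0x3034380043F (r,user):
  L0 @0x32[6] → 0x43007  P=1,RW=1,US=1,PS=0
  L1 @0x43[13] → 0x47007  P=1,RW=1,US=1,PS=0
  L2 @0x47[28] → 0x4B007  P=1,RW=1,US=1,PS=0
  L3 @0x4B[0] → 0x4E003  P=1,RW=1,US=0,PS=0
  ⇒ fault: PROTECTION_VIOLATION  — 4 lookups

Entries read for #1: 4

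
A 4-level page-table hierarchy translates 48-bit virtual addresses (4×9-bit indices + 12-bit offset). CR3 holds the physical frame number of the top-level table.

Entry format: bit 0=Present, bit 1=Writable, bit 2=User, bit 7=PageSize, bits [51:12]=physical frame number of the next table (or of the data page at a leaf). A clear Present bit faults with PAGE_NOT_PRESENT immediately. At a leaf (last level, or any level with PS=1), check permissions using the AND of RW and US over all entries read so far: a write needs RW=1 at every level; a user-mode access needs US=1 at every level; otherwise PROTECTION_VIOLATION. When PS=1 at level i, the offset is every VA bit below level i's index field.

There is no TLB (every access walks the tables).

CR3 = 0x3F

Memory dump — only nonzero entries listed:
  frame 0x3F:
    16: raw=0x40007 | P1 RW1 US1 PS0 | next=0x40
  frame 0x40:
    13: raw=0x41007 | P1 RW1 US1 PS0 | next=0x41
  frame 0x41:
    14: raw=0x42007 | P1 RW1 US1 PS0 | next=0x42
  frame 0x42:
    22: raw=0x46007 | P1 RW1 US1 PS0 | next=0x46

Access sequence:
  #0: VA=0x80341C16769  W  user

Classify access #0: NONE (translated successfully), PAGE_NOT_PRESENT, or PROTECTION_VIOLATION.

Per-access translation:
#0 VA=0x80341C16769 (w,user):
  lvl0: tbl 0x3F, slot 16 ⇒ 0x40007 (P1/RW1/US1/PS0)
  lvl1: tbl 0x40, slot 13 ⇒ 0x41007 (P1/RW1/US1/PS0)
  lvl2: tbl 0x41, slot 14 ⇒ 0x42007 (P1/RW1/US1/PS0)
  lvl3: tbl 0x42, slot 22 ⇒ 0x46007 (P1/RW1/US1/PS0)
  → PA=0x46769  (4 entries read)

Access #0 fault: NONE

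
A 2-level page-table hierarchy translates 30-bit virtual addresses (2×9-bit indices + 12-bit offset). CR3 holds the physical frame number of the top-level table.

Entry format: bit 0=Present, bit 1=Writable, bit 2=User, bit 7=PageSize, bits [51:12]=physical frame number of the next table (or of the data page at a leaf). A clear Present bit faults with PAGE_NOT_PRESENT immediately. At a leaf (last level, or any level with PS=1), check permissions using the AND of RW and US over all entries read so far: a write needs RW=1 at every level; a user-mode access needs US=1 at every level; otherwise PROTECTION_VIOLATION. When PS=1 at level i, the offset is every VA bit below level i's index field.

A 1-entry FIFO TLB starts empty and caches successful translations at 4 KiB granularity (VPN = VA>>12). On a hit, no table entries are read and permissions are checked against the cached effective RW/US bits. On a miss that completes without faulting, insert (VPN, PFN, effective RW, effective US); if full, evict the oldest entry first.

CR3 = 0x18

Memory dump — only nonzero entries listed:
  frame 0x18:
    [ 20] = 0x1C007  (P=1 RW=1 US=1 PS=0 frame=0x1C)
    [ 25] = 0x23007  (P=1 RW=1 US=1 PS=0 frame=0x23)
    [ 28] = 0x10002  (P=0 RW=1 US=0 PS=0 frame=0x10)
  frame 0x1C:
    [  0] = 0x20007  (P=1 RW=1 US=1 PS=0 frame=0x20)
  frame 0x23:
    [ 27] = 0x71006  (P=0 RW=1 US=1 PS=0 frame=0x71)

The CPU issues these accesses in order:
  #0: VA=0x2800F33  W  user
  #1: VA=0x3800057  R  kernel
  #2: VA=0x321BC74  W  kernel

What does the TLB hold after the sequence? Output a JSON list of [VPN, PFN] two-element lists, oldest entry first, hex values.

Per-access translation:
#0 VA=0x2800F33 (w,user):
  L0: frame=0x18 idx=20 entry=0x1C007 [P=1 RW=1 US=1 PS=0]
  L1: frame=0x1C idx=0 entry=0x20007 [P=1 RW=1 US=1 PS=0]
  ⇒ phys 0x20F33  [2 reads]
#1 VA=0x3800057 (r,kernel):
  L0: frame=0x18 idx=28 entry=0x10002 [P=0 RW=1 US=0 PS=0]
  ✗ PAGE_NOT_PRESENT  [1 reads]
#2 VA=0x321BC74 (w,kernel):
  L0: frame=0x18 idx=25 entry=0x23007 [P=1 RW=1 US=1 PS=0]
  L1: frame=0x23 idx=27 entry=0x71006 [P=0 RW=1 US=1 PS=0]
  ✗ PAGE_NOT_PRESENT  [2 reads]

TLB: [["0x2800", "0x20"]]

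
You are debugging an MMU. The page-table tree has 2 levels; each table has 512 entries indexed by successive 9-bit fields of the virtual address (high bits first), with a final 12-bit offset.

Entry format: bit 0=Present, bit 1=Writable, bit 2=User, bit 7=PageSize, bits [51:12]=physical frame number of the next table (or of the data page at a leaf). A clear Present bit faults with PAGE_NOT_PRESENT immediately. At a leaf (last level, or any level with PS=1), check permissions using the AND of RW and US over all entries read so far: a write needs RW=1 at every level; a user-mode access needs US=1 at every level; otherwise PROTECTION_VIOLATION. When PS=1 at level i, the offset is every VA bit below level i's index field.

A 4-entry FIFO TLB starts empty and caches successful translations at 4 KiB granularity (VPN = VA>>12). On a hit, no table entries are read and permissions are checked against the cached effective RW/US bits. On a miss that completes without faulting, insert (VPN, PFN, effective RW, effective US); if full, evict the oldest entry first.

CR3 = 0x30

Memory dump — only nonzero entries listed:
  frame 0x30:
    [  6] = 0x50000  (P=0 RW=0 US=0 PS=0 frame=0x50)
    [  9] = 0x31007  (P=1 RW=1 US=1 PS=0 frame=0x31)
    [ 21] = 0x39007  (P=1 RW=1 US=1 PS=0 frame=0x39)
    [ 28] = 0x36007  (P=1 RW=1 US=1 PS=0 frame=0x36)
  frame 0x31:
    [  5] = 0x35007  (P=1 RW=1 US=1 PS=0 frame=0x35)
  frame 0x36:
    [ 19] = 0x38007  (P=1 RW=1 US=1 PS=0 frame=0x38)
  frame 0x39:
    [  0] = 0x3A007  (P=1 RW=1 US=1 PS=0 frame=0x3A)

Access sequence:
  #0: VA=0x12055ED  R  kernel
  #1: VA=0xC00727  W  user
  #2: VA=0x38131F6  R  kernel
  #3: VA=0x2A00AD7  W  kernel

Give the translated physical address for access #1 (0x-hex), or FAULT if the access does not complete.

Per-access translation:
#0 VA=0x12055ED (r,kernel):
  L0 @0x30[9] → 0x31007  P=1,RW=1,US=1,PS=0
  L1 @0x31[5] → 0x35007  P=1,RW=1,US=1,PS=0
  → PA=0x355ED  (2 entries read)
#1 VA=0xC00727 (w,user):
  L0 @0x30[6] → 0x50000  P=0,RW=0,US=0,PS=0
  ✗ PAGE_NOT_PRESENT  [1 reads]
#2 VA=0x38131F6 (r,kernel):
  L0 @0x30[28] → 0x36007  P=1,RW=1,US=1,PS=0
  L1 @0x36[19] → 0x38007  P=1,RW=1,US=1,PS=0
  → PA=0x381F6  (2 entries read)
#3 VA=0x2A00AD7 (w,kernel):
  L0 @0x30[21] → 0x39007  P=1,RW=1,US=1,PS=0
  L1 @0x39[0] → 0x3A007  P=1,RW=1,US=1,PS=0
  → PA=0x3AAD7  (2 entries read)

Access #1 PA: FAULT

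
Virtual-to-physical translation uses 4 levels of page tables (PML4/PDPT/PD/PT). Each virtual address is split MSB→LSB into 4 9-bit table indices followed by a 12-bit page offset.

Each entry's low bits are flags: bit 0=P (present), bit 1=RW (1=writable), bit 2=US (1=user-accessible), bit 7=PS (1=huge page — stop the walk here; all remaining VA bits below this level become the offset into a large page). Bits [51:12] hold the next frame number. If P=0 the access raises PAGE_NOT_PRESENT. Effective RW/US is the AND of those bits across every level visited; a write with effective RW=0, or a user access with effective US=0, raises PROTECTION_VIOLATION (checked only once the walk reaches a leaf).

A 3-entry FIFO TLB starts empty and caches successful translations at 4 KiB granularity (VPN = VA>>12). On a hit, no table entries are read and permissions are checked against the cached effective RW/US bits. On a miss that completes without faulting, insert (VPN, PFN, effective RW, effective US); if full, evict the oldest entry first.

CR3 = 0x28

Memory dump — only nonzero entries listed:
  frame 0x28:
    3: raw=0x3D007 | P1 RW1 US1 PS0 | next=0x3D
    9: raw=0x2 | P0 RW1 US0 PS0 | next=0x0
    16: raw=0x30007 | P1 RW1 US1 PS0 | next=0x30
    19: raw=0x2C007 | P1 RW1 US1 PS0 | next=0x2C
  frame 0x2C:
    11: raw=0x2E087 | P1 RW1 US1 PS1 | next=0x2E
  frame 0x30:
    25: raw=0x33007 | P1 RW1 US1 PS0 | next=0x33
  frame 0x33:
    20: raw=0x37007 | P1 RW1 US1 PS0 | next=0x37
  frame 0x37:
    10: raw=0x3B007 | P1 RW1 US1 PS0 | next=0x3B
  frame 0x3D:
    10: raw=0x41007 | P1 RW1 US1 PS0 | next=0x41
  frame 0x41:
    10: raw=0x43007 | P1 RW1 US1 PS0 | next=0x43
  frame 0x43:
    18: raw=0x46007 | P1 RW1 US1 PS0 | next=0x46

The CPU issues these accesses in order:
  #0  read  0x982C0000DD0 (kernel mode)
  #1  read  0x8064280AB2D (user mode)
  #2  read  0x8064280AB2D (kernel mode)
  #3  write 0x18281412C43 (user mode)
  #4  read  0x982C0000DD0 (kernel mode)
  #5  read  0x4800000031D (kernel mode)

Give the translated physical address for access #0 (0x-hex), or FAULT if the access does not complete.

Walk each access:
#0 VA=0x982C0000DD0 (r,kernel):
  L0 @0x28[19] → 0x2C007  P=1,RW=1,US=1,PS=0
  L1 @0x2C[11] → 0x2E087  P=1,RW=1,US=1,PS=1
  → PA=0x2EDD0 (huge @L1)  (2 entries read)
#1 VA=0x8064280AB2D (r,user):
  L0 @0x28[16] → 0x30007  P=1,RW=1,US=1,PS=0
  L1 @0x30[25] → 0x33007  P=1,RW=1,US=1,PS=0
  L2 @0x33[20] → 0x37007  P=1,RW=1,US=1,PS=0
  L3 @0x37[10] → 0x3B007  P=1,RW=1,US=1,PS=0
  → PA=0x3BB2D  (4 entries read)
#2 VA=0x8064280AB2D (r,kernel):
  TLB hit vpn=0x8064280A → PA=0x3BB2D
#3 VA=0x18281412C43 (w,user):
  L0 @0x28[3] → 0x3D007  P=1,RW=1,US=1,PS=0
  L1 @0x3D[10] → 0x41007  P=1,RW=1,US=1,PS=0
  L2 @0x41[10] → 0x43007  P=1,RW=1,US=1,PS=0
  L3 @0x43[18] → 0x46007  P=1,RW=1,US=1,PS=0
  → PA=0x46C43  (4 entries read)
#4 VA=0x982C0000DD0 (r,kernel):
  TLB hit vpn=0x982C0000 → PA=0x2EDD0
#5 VA=0x4800000031D (r,kernel):
  L0 @0x28[9] → 0x2  P=0,RW=1,US=0,PS=0
  → PAGE_NOT_PRESENT  (1 entries read)

Access #0 PA: 0x2EDD0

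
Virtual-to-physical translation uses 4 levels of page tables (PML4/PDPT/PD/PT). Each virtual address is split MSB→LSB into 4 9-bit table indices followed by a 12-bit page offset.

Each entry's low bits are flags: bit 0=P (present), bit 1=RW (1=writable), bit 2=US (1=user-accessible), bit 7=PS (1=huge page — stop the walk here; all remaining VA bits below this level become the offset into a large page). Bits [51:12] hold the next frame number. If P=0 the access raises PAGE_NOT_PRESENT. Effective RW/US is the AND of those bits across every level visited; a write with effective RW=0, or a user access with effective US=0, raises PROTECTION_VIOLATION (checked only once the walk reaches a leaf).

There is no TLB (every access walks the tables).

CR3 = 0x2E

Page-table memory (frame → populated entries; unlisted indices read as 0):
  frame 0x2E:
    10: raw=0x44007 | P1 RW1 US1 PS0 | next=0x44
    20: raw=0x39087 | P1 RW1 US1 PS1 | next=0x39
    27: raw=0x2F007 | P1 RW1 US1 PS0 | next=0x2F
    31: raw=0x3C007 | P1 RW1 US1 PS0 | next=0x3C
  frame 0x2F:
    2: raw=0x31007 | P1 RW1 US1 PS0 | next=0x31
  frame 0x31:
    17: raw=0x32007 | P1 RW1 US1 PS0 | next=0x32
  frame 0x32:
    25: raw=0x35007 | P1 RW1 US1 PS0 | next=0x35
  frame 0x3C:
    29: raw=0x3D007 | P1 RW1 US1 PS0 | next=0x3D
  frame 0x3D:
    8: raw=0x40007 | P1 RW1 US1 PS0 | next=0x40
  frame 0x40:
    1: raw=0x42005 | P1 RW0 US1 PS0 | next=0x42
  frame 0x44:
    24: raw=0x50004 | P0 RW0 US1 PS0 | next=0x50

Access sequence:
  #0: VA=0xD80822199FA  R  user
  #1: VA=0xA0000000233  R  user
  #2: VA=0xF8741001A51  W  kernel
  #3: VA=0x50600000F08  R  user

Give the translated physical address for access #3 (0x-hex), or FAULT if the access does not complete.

Per-access translation:
#0 VA=0xD80822199FA (r,user):
  L0: frame=0x2E idx=27 entry=0x2F007 [P=1 RW=1 US=1 PS=0]
  L1: frame=0x2F idx=2 entry=0x31007 [P=1 RW=1 US=1 PS=0]
  L2: frame=0x31 idx=17 entry=0x32007 [P=1 RW=1 US=1 PS=0]
  L3: frame=0x32 idx=25 entry=0x35007 [P=1 RW=1 US=1 PS=0]
  ✓ 0x359FA  — 4 lookups
#1 VA=0xA0000000233 (r,user):
  L0: frame=0x2E idx=20 entry=0x39087 [P=1 RW=1 US=1 PS=1]
  ✓ 0x39233 (huge @L0)  — 1 lookups
#2 VA=0xF8741001A51 (w,kernel):
  L0: frame=0x2E idx=31 entry=0x3C007 [P=1 RW=1 US=1 PS=0]
  L1: frame=0x3C idx=29 entry=0x3D007 [P=1 RW=1 US=1 PS=0]
  L2: frame=0x3D idx=8 entry=0x40007 [P=1 RW=1 US=1 PS=0]
  L3: frame=0x40 idx=1 entry=0x42005 [P=1 RW=0 US=1 PS=0]
  ✗ PROTECTION_VIOLATION  [4 reads]
#3 VA=0x50600000F08 (r,user):
  L0: frame=0x2E idx=10 entry=0x44007 [P=1 RW=1 US=1 PS=0]
  L1: frame=0x44 idx=24 entry=0x50004 [P=0 RW=0 US=1 PS=0]
  ✗ PAGE_NOT_PRESENT  [2 reads]

Access #3 PA: FAULT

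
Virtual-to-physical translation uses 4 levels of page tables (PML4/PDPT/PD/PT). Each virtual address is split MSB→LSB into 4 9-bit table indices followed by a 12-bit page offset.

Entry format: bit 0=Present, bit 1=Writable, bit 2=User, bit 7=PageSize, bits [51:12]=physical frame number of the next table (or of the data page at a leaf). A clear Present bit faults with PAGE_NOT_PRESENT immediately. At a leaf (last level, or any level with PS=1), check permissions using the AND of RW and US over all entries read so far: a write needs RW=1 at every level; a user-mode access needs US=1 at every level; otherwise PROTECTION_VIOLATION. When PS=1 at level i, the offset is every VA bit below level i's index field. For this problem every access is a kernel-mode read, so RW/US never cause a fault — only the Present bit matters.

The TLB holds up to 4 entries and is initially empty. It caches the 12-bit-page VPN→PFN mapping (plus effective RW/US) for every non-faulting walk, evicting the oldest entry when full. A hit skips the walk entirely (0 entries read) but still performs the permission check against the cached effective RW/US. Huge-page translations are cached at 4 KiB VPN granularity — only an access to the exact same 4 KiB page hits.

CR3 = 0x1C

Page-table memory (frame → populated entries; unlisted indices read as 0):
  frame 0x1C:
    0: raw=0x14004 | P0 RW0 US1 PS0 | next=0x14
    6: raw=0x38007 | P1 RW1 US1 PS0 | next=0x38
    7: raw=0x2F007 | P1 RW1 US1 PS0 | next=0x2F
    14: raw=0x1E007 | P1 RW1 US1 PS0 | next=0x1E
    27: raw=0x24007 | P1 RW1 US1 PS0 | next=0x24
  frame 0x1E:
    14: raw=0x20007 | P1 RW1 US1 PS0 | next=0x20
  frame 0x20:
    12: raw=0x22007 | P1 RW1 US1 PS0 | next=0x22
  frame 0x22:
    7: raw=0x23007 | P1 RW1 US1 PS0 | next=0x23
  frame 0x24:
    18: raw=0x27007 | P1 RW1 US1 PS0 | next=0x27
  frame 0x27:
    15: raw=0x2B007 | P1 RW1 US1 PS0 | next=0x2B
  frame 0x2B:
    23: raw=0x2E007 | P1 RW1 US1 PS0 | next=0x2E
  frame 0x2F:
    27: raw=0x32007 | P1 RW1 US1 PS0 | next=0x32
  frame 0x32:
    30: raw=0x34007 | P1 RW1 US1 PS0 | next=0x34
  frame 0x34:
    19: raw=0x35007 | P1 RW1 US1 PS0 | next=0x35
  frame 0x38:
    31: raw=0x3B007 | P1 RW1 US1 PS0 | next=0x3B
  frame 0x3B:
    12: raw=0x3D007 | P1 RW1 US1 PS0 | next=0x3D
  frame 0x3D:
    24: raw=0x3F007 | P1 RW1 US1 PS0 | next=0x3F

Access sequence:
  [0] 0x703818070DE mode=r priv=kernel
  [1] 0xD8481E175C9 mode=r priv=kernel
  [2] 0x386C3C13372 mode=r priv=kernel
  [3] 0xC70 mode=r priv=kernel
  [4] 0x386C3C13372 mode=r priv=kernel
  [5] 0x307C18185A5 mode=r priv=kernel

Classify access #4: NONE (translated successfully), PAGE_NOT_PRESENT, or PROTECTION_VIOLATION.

Trace:
#0 VA=0x703818070DE (r,kernel):
  L0: frame=0x1C idx=14 entry=0x1E007 [P=1 RW=1 US=1 PS=0]
  L1: frame=0x1E idx=14 entry=0x20007 [P=1 RW=1 US=1 PS=0]
  L2: frame=0x20 idx=12 entry=0x22007 [P=1 RW=1 US=1 PS=0]
  L3: frame=0x22 idx=7 entry=0x23007 [P=1 RW=1 US=1 PS=0]
  → PA=0x230DE  (4 entries read)
#1 VA=0xD8481E175C9 (r,kernel):
  L0: frame=0x1C idx=27 entry=0x24007 [P=1 RW=1 US=1 PS=0]
  L1: frame=0x24 idx=18 entry=0x27007 [P=1 RW=1 US=1 PS=0]
  L2: frame=0x27 idx=15 entry=0x2B007 [P=1 RW=1 US=1 PS=0]
  L3: frame=0x2B idx=23 entry=0x2E007 [P=1 RW=1 US=1 PS=0]
  → PA=0x2E5C9  (4 entries read)
#2 VA=0x386C3C13372 (r,kernel):
  L0: frame=0x1C idx=7 entry=0x2F007 [P=1 RW=1 US=1 PS=0]
  L1: frame=0x2F idx=27 entry=0x32007 [P=1 RW=1 US=1 PS=0]
  L2: frame=0x32 idx=30 entry=0x34007 [P=1 RW=1 US=1 PS=0]
  L3: frame=0x34 idx=19 entry=0x35007 [P=1 RW=1 US=1 PS=0]
  → PA=0x35372  (4 entries read)
#3 VA=0xC70 (r,kernel):
  L0: frame=0x1C idx=0 entry=0x14004 [P=0 RW=0 US=1 PS=0]
  ⇒ fault: PAGE_NOT_PRESENT  — 1 lookups
#4 VA=0x386C3C13372 (r,kernel):
  TLB hit vpn=0x386C3C13 → PA=0x35372
#5 VA=0x307C18185A5 (r,kernel):
  L0: frame=0x1C idx=6 entry=0x38007 [P=1 RW=1 US=1 PS=0]
  L1: frame=0x38 idx=31 entry=0x3B007 [P=1 RW=1 US=1 PS=0]
  L2: frame=0x3B idx=12 entry=0x3D007 [P=1 RW=1 US=1 PS=0]
  L3: frame=0x3D idx=24 entry=0x3F007 [P=1 RW=1 US=1 PS=0]
  → PA=0x3F5A5  (4 entries read)

Access #4 fault: NONE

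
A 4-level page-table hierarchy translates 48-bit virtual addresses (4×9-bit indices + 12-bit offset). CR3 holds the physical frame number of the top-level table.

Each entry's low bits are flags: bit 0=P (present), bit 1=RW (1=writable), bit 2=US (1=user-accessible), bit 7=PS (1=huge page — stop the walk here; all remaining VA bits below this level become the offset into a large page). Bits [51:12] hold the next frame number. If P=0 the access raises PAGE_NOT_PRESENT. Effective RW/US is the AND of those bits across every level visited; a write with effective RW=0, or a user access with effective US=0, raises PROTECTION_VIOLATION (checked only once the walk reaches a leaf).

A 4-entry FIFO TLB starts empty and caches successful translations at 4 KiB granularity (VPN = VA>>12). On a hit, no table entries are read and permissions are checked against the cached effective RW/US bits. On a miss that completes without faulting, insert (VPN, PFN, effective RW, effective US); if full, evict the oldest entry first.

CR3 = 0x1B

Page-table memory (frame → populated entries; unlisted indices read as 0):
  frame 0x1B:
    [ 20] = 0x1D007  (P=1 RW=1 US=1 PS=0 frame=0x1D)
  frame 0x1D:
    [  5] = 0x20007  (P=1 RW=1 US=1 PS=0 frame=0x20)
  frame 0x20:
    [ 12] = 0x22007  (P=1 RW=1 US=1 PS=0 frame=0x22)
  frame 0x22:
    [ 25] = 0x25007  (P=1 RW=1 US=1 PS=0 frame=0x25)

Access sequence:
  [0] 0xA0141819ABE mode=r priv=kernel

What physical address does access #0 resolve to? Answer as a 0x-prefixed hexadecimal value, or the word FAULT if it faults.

Trace:
#0 VA=0xA0141819ABE (r,kernel):
  L0 @0x1B[20] → 0x1D007  P=1,RW=1,US=1,PS=0
  L1 @0x1D[5] → 0x20007  P=1,RW=1,US=1,PS=0
  L2 @0x20[12] → 0x22007  P=1,RW=1,US=1,PS=0
  L3 @0x22[25] → 0x25007  P=1,RW=1,US=1,PS=0
  → PA=0x25ABE  (4 entries read)

Access #0 PA: 0x25ABE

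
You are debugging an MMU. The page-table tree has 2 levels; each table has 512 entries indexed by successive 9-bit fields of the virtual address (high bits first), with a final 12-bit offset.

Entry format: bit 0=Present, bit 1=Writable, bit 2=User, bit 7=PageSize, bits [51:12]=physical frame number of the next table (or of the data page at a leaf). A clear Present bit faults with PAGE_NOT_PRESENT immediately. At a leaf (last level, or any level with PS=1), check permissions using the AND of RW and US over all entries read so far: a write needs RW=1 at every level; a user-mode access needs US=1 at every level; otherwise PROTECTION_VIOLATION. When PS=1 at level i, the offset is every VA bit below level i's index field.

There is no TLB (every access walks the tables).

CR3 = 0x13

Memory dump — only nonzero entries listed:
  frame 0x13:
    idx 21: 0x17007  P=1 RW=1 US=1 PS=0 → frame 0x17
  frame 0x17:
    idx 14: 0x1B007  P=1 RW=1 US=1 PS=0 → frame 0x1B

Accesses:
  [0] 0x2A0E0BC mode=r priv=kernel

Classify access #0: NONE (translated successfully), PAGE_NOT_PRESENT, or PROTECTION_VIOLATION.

Per-access translation:
#0 VA=0x2A0E0BC (r,kernel):
  [0] read 0x13 idx=21: raw=0x17007 flags P=1 W=1 U=1 S=0
  [1] read 0x17 idx=14: raw=0x1B007 flags P=1 W=1 U=1 S=0
  ⇒ phys 0x1B0BC  [2 reads]

Access #0 fault: NONE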